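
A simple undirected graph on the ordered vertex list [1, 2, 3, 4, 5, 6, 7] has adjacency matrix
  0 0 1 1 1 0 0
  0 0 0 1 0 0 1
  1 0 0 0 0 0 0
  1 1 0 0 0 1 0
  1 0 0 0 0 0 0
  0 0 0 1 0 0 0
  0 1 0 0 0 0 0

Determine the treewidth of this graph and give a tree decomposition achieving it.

The largest bag has 2 vertices, giving width 1; this decomposition certifies tw(G) ≤ 1. Since G has at least one edge (e.g. 1–4), it is not an edgeless graph, so tw(G) ≥ 1. Therefore the treewidth is 1.

Treewidth 1.
One such decomposition:
Bags: B1 = {1, 4}  B2 = {2, 4}  B3 = {4, 6}  B4 = {1, 5}  B5 = {1, 3}  B6 = {2, 7}
Tree: B1–B2, B1–B3, B1–B4, B4–B5, B2–B6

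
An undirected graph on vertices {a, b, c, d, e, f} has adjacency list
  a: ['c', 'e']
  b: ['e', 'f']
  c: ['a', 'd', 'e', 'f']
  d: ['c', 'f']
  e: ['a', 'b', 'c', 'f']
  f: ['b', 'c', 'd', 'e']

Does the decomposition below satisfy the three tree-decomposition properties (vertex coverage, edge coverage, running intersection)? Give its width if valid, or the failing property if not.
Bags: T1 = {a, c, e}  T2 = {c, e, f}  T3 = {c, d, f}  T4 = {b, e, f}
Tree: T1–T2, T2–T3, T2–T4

Yes; width 2.

Every vertex of G appears in some bag (union = {a, b, c, d, e, f}); every edge is covered by a bag; and for each vertex v the set of bags containing v is connected in the bag tree. The decomposition is therefore valid. The largest bag has 3 vertices, so the width is 2.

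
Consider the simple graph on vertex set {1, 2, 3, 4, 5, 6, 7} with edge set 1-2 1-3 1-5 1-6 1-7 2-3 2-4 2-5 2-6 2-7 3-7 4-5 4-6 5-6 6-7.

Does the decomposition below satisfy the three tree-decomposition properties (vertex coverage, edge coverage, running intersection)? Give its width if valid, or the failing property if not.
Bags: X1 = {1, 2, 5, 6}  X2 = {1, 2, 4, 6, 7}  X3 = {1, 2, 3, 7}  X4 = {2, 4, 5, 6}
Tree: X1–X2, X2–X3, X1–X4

A tree decomposition must satisfy three properties: every vertex lies in some bag; for every edge, both endpoints lie together in some bag; and for every vertex, the bags containing it form a connected subtree. Here bags containing vertex 4 are not connected in the tree, so the decomposition is invalid.

No — bags containing vertex 4 are not connected in the tree.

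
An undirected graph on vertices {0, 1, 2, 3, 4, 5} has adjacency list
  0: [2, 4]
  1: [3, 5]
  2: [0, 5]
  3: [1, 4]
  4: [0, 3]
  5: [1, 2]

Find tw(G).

A width-2 tree decomposition is:
Bags: B1 = {1, 2, 5}  B2 = {1, 2, 3}  B3 = {2, 3, 4}  B4 = {0, 2, 4}
Tree: B1–B2, B2–B3, B3–B4
The largest bag has 3 vertices, giving width 2; this decomposition certifies tw(G) ≤ 2. Since 2–5–1–3–4–0–2 is a cycle in G, G is not acyclic. Forests are exactly the graphs of treewidth ≤ 1, so tw(G) ≥ 2. Combining the bounds, tw(G) = 2.

2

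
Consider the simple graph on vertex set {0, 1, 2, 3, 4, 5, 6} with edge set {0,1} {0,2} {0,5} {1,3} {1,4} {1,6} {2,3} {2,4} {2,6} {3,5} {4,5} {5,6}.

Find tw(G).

A width-3 tree decomposition is:
Bags: B1 = {1, 2, 5, 6}  B2 = {1, 2, 4, 5}  B3 = {1, 2, 3, 5}  B4 = {0, 1, 2, 5}
Tree: B1–B2, B2–B3, B3–B4
The largest bag has 4 vertices, giving width 3; this decomposition certifies tw(G) ≤ 3. For the lower bound: the 4 vertex sets {5,6}, {1,4}, {2}, {3} are disjoint, each induces a connected subgraph, and every pair is joined by at least one edge of G. Contracting each set to a single vertex therefore yields K_{4} as a minor, and since treewidth is minor-monotone, tw(G) ≥ tw(K_{4}) = 3. Combining the bounds, tw(G) = 3.

3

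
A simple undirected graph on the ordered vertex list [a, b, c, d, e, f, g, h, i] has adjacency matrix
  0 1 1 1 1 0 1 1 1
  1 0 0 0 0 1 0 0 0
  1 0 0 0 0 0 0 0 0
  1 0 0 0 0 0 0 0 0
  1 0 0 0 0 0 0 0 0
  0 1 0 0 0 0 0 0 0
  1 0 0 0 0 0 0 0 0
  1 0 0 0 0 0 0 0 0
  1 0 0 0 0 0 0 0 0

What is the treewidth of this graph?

1

A width-1 tree decomposition is:
Bags: B1 = {a, g}  B2 = {a, c}  B3 = {a, h}  B4 = {a, i}  B5 = {a, b}  B6 = {a, e}  B7 = {a, d}  B8 = {b, f}
Tree: B1–B2, B2–B3, B2–B4, B1–B5, B1–B6, B4–B7, B5–B8
Every bag has size at most 2, so the width is 2 − 1 = 1 and tw(G) ≤ 1. Any graph with an edge has treewidth ≥ 1, and G has the edge g–a. Hence tw(G) = 1 exactly.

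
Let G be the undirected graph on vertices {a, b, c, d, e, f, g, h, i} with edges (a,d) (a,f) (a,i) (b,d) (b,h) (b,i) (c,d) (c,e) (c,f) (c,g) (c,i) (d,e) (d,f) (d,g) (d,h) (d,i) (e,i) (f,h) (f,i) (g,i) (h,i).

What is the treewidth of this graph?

3

A width-3 tree decomposition is:
Bags: B1 = {c, d, e, i}  B2 = {c, d, g, i}  B3 = {c, d, f, i}  B4 = {d, f, h, i}  B5 = {b, d, h, i}  B6 = {a, d, f, i}
Tree: B1–B2, B1–B3, B3–B4, B4–B5, B3–B6
The largest bag has 4 vertices, giving width 3; this decomposition certifies tw(G) ≤ 3. For the lower bound, the 4 vertices {c, d, g, i} are pairwise adjacent, and any tree decomposition puts a clique entirely inside one bag — forcing width ≥ 3. Therefore the treewidth is 3.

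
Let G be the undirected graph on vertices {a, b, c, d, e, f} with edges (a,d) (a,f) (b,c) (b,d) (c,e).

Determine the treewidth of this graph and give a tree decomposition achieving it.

Treewidth 1.
Bags: B1 = {a, f}  B2 = {a, d}  B3 = {b, d}  B4 = {b, c}  B5 = {c, e}
Tree: B1–B2, B2–B3, B3–B4, B4–B5

Each bag holds 2 vertices, so the decomposition has width 1, which upper-bounds the treewidth. Since G has at least one edge (e.g. f–a), it is not an edgeless graph, so tw(G) ≥ 1. The upper and lower bounds meet at 1, so that is the treewidth.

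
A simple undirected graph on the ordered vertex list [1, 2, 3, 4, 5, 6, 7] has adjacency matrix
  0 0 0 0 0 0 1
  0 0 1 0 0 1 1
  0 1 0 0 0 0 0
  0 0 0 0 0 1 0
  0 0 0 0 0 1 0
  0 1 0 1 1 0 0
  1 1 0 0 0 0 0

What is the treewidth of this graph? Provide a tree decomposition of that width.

The largest bag has 2 vertices, giving width 1; this decomposition certifies tw(G) ≤ 1. Any graph with an edge has treewidth ≥ 1, and G has the edge 7–2. Therefore the treewidth is 1.

Treewidth 1.
One optimal decomposition is:
Bags: B1 = {2, 7}  B2 = {2, 6}  B3 = {1, 7}  B4 = {2, 3}  B5 = {4, 6}  B6 = {5, 6}
Tree: B1–B2, B1–B3, B1–B4, B2–B5, B5–B6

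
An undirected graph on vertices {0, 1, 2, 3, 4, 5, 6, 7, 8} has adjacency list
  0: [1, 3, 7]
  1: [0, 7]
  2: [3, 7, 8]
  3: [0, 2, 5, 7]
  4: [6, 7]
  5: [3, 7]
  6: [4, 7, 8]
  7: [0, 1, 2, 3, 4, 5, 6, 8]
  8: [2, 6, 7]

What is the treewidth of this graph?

A width-2 tree decomposition is:
Bags: B1 = {2, 3, 7}  B2 = {2, 7, 8}  B3 = {0, 3, 7}  B4 = {3, 5, 7}  B5 = {6, 7, 8}  B6 = {0, 1, 7}  B7 = {4, 6, 7}
Tree: B1–B2, B1–B3, B1–B4, B2–B5, B3–B6, B5–B7
Each bag holds 3 vertices, so the decomposition has width 2, which upper-bounds the treewidth. For the lower bound, the 3 vertices {0, 1, 7} are pairwise adjacent, and any tree decomposition puts a clique entirely inside one bag — forcing width ≥ 2. Hence tw(G) = 2 exactly.

2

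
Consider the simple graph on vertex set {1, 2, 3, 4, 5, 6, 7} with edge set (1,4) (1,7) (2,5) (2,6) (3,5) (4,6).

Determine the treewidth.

1

A width-1 tree decomposition is:
Bags: B1 = {3, 5}  B2 = {2, 5}  B3 = {2, 6}  B4 = {4, 6}  B5 = {1, 4}  B6 = {1, 7}
Tree: B1–B2, B2–B3, B3–B4, B4–B5, B5–B6
Each bag holds 2 vertices, so the decomposition has width 1, which upper-bounds the treewidth. Any graph with an edge has treewidth ≥ 1, and G has the edge 3–5. Hence tw(G) = 1 exactly.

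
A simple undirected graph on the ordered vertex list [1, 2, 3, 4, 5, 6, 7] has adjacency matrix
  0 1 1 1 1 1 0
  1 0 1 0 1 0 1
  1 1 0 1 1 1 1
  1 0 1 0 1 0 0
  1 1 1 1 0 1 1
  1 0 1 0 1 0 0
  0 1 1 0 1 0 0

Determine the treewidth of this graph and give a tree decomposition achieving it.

Treewidth 3.
Bags: B1 = {1, 3, 4, 5}  B2 = {1, 2, 3, 5}  B3 = {2, 3, 5, 7}  B4 = {1, 3, 5, 6}
Tree: B1–B2, B2–B3, B1–B4

Every bag has size at most 4, so the width is 4 − 1 = 3 and tw(G) ≤ 3. For the lower bound, the 4 vertices {1, 2, 3, 5} are pairwise adjacent, and any tree decomposition puts a clique entirely inside one bag — forcing width ≥ 3. Hence tw(G) = 3 exactly.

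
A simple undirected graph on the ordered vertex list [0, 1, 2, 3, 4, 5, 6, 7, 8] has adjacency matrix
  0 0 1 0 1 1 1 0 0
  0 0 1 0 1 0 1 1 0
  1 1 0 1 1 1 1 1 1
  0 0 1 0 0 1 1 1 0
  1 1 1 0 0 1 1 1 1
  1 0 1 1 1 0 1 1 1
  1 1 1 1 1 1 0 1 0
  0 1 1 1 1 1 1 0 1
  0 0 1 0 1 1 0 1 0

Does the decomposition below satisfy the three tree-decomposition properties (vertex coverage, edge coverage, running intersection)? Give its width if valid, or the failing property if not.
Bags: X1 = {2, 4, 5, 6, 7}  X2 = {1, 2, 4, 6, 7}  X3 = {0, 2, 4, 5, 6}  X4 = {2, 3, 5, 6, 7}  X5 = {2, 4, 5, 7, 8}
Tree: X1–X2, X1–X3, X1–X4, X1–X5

Yes; width 4.

Vertex coverage: the bags together contain {0, 1, 2, 3, 4, 5, 6, 7, 8}, the full vertex set. Edge coverage: each edge of G has both endpoints in at least one bag. Running intersection: for every vertex, the bags containing it form a connected subtree. All three properties hold, so this is a valid tree decomposition of width max|bag| − 1 = 4, and hence tw(G) ≤ 4.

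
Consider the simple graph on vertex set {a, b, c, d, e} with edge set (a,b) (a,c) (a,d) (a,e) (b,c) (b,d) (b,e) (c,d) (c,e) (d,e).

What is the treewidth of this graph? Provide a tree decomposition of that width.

A single bag containing all 5 vertices is trivially a valid decomposition of width 4. For the lower bound, the 5 vertices {a, b, c, d, e} are pairwise adjacent, and any tree decomposition puts a clique entirely inside one bag — forcing width ≥ 4. Therefore the treewidth is 4.

Treewidth 4.
One optimal decomposition is:
Bags: B1 = {a, b, c, d, e}
Tree: (single bag)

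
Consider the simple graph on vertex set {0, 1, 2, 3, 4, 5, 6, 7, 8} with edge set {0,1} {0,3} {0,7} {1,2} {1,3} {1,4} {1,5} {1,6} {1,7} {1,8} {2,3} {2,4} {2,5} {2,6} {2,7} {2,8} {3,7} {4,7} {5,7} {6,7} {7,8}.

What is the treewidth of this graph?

3

A width-3 tree decomposition is:
Bags: B1 = {0, 1, 3, 7}  B2 = {1, 2, 3, 7}  B3 = {1, 2, 5, 7}  B4 = {1, 2, 4, 7}  B5 = {1, 2, 6, 7}  B6 = {1, 2, 7, 8}
Tree: B1–B2, B2–B3, B2–B4, B2–B5, B3–B6
Every bag has size at most 4, so the width is 4 − 1 = 3 and tw(G) ≤ 3. Conversely, {0, 1, 3, 7} is a clique of size 4, and the vertices of any clique must share a bag in every tree decomposition; so some bag has ≥ 4 vertices and tw(G) ≥ 3. Hence tw(G) = 3 exactly.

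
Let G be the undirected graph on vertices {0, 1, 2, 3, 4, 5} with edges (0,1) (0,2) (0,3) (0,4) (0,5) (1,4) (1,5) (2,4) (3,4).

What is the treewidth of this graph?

2

A width-2 tree decomposition is:
Bags: B1 = {0, 1, 4}  B2 = {0, 1, 5}  B3 = {0, 2, 4}  B4 = {0, 3, 4}
Tree: B1–B2, B1–B3, B1–B4
Each bag holds 3 vertices, so the decomposition has width 2, which upper-bounds the treewidth. Conversely, {0, 1, 4} is a clique of size 3, and the vertices of any clique must share a bag in every tree decomposition; so some bag has ≥ 3 vertices and tw(G) ≥ 2. Combining the bounds, tw(G) = 2.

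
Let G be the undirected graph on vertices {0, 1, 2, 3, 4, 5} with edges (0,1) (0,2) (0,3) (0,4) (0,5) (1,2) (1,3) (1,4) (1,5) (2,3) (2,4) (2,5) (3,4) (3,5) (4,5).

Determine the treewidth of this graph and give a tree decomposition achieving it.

A single bag containing all 6 vertices is trivially a valid decomposition of width 5. For the lower bound, the 6 vertices {0, 1, 2, 3, 4, 5} are pairwise adjacent, and any tree decomposition puts a clique entirely inside one bag — forcing width ≥ 5. Therefore the treewidth is 5.

Treewidth 5.
One such decomposition:
Bags: B1 = {0, 1, 2, 3, 4, 5}
Tree: (single bag)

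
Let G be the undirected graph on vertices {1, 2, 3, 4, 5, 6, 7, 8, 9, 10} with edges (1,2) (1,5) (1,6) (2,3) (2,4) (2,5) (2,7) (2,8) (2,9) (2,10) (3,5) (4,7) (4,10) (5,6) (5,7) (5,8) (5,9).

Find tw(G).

2

A width-2 tree decomposition is:
Bags: B1 = {1, 2, 5}  B2 = {2, 5, 7}  B3 = {2, 5, 9}  B4 = {1, 5, 6}  B5 = {2, 4, 7}  B6 = {2, 3, 5}  B7 = {2, 4, 10}  B8 = {2, 5, 8}
Tree: B1–B2, B1–B3, B1–B4, B2–B5, B2–B6, B5–B7, B6–B8
Each bag holds 3 vertices, so the decomposition has width 2, which upper-bounds the treewidth. On the other hand G contains the 3-clique {2, 4, 10}. A clique must lie in a single bag of any decomposition, so no decomposition can have width below 2. Hence tw(G) = 2 exactly.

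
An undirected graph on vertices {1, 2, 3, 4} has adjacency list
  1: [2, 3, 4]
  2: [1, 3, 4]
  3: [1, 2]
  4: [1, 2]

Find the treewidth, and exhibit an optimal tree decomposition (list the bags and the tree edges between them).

Treewidth 2.
One such decomposition:
Bags: B1 = {1, 2, 4}  B2 = {1, 2, 3}
Tree: B1–B2

Every bag has size at most 3, so the width is 3 − 1 = 2 and tw(G) ≤ 2. On the other hand G contains the 3-clique {1, 2, 3}. A clique must lie in a single bag of any decomposition, so no decomposition can have width below 2. Combining the bounds, tw(G) = 2.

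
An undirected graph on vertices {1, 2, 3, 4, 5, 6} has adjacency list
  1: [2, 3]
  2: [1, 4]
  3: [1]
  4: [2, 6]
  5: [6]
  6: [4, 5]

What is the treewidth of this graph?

1

A width-1 tree decomposition is:
Bags: B1 = {2, 4}  B2 = {1, 2}  B3 = {4, 6}  B4 = {1, 3}  B5 = {5, 6}
Tree: B1–B2, B1–B3, B2–B4, B3–B5
The largest bag has 2 vertices, giving width 1; this decomposition certifies tw(G) ≤ 1. Any graph with an edge has treewidth ≥ 1, and G has the edge 2–4. Combining the bounds, tw(G) = 1.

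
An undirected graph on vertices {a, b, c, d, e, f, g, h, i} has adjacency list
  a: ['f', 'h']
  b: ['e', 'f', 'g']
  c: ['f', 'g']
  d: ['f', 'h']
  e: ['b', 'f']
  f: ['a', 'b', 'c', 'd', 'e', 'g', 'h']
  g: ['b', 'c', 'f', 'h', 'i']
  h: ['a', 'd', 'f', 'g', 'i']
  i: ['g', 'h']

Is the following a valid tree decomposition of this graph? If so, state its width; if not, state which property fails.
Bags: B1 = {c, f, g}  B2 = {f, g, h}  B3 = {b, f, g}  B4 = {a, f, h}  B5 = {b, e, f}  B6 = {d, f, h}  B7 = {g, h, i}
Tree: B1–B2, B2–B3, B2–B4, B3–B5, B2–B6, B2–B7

Checking the three conditions: (i) the bags cover all of {a, b, c, d, e, f, g, h, i}; (ii) for each edge, some bag contains both endpoints; (iii) the bags containing any fixed vertex form a subtree. All hold, so the decomposition is valid with width 3 − 1 = 2.

Yes; width 2.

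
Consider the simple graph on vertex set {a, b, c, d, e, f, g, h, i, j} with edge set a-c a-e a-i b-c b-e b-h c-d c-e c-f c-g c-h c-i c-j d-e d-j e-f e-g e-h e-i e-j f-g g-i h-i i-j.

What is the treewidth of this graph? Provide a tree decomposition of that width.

Treewidth 3.
One optimal decomposition is:
Bags: B1 = {c, d, e, j}  B2 = {c, e, i, j}  B3 = {a, c, e, i}  B4 = {c, e, h, i}  B5 = {c, e, g, i}  B6 = {c, e, f, g}  B7 = {b, c, e, h}
Tree: B1–B2, B2–B3, B3–B4, B4–B5, B5–B6, B4–B7

The largest bag has 4 vertices, giving width 3; this decomposition certifies tw(G) ≤ 3. On the other hand G contains the 4-clique {c, d, e, j}. A clique must lie in a single bag of any decomposition, so no decomposition can have width below 3. Hence tw(G) = 3 exactly.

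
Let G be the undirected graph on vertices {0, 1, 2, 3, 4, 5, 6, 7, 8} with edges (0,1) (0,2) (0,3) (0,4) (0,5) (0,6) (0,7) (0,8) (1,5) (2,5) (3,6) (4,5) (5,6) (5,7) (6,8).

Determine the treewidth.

A width-2 tree decomposition is:
Bags: B1 = {0, 5, 6}  B2 = {0, 4, 5}  B3 = {0, 3, 6}  B4 = {0, 6, 8}  B5 = {0, 2, 5}  B6 = {0, 1, 5}  B7 = {0, 5, 7}
Tree: B1–B2, B1–B3, B1–B4, B2–B5, B2–B6, B5–B7
Every bag has size at most 3, so the width is 3 − 1 = 2 and tw(G) ≤ 2. Conversely, {0, 6, 8} is a clique of size 3, and the vertices of any clique must share a bag in every tree decomposition; so some bag has ≥ 3 vertices and tw(G) ≥ 2. Therefore the treewidth is 2.

2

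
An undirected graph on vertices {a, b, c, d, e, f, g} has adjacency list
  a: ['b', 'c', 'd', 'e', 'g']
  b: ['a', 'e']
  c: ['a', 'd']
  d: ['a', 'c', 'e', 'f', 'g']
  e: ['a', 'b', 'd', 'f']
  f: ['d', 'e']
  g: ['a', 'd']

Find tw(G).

A width-2 tree decomposition is:
Bags: B1 = {a, c, d}  B2 = {a, d, e}  B3 = {a, d, g}  B4 = {a, b, e}  B5 = {d, e, f}
Tree: B1–B2, B1–B3, B2–B4, B2–B5
Every bag has size at most 3, so the width is 3 − 1 = 2 and tw(G) ≤ 2. On the other hand G contains the 3-clique {a, d, g}. A clique must lie in a single bag of any decomposition, so no decomposition can have width below 2. Hence tw(G) = 2 exactly.

2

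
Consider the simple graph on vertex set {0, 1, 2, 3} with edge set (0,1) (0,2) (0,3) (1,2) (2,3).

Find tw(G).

2

A width-2 tree decomposition is:
Bags: B1 = {0, 2, 3}  B2 = {0, 1, 2}
Tree: B1–B2
Each bag holds 3 vertices, so the decomposition has width 2, which upper-bounds the treewidth. On the other hand G contains the 3-clique {0, 1, 2}. A clique must lie in a single bag of any decomposition, so no decomposition can have width below 2. Therefore the treewidth is 2.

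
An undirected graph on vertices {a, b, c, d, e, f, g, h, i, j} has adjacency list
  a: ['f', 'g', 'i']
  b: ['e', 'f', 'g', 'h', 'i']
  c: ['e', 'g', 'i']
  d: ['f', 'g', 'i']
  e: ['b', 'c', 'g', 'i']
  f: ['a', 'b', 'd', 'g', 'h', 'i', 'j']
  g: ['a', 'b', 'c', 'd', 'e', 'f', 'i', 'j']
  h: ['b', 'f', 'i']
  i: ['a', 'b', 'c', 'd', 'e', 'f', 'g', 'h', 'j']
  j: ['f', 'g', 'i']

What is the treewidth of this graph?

A width-3 tree decomposition is:
Bags: B1 = {b, f, g, i}  B2 = {d, f, g, i}  B3 = {a, f, g, i}  B4 = {b, f, h, i}  B5 = {b, e, g, i}  B6 = {c, e, g, i}  B7 = {f, g, i, j}
Tree: B1–B2, B1–B3, B1–B4, B1–B5, B5–B6, B1–B7
Every bag has size at most 4, so the width is 4 − 1 = 3 and tw(G) ≤ 3. On the other hand G contains the 4-clique {c, e, g, i}. A clique must lie in a single bag of any decomposition, so no decomposition can have width below 3. Combining the bounds, tw(G) = 3.

3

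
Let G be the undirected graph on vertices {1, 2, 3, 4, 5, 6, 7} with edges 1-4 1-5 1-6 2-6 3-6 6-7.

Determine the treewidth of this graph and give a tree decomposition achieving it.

Every bag has size at most 2, so the width is 2 − 1 = 1 and tw(G) ≤ 1. Since G has at least one edge (e.g. 6–1), it is not an edgeless graph, so tw(G) ≥ 1. Therefore the treewidth is 1.

Treewidth 1.
One such decomposition:
Bags: B1 = {1, 6}  B2 = {6, 7}  B3 = {3, 6}  B4 = {1, 4}  B5 = {1, 5}  B6 = {2, 6}
Tree: B1–B2, B1–B3, B1–B4, B4–B5, B3–B6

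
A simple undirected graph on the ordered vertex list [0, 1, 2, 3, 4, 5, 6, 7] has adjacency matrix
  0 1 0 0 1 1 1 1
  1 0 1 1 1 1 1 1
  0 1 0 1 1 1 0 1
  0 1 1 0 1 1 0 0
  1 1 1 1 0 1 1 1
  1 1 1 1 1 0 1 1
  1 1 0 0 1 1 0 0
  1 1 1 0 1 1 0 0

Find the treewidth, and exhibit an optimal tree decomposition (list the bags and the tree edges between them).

Every bag has size at most 5, so the width is 5 − 1 = 4 and tw(G) ≤ 4. For the lower bound, the 5 vertices {0, 1, 4, 5, 6} are pairwise adjacent, and any tree decomposition puts a clique entirely inside one bag — forcing width ≥ 4. Hence tw(G) = 4 exactly.

Treewidth 4.
Bags: B1 = {1, 2, 4, 5, 7}  B2 = {0, 1, 4, 5, 7}  B3 = {1, 2, 3, 4, 5}  B4 = {0, 1, 4, 5, 6}
Tree: B1–B2, B1–B3, B2–B4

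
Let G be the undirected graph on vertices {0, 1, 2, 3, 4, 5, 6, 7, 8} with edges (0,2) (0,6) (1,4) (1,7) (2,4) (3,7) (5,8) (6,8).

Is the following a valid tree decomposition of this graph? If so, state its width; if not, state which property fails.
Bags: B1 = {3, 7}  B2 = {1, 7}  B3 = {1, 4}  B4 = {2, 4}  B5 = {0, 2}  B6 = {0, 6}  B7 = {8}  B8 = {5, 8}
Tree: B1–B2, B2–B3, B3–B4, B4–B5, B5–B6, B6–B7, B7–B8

No — edge (6,8) lies in no bag.

A tree decomposition must satisfy three properties: every vertex lies in some bag; for every edge, both endpoints lie together in some bag; and for every vertex, the bags containing it form a connected subtree. Here edge (6,8) lies in no bag, so the decomposition is invalid.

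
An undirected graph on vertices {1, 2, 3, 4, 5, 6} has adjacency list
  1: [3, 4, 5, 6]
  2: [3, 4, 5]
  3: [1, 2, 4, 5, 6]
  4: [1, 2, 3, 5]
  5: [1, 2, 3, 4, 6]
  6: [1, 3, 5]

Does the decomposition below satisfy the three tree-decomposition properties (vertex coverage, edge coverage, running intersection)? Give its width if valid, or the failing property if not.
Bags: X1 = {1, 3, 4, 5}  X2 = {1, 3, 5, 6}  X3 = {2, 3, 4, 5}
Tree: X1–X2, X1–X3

Every vertex of G appears in some bag (union = {1, 2, 3, 4, 5, 6}); every edge is covered by a bag; and for each vertex v the set of bags containing v is connected in the bag tree. The decomposition is therefore valid. The largest bag has 4 vertices, so the width is 3.

Yes; width 3.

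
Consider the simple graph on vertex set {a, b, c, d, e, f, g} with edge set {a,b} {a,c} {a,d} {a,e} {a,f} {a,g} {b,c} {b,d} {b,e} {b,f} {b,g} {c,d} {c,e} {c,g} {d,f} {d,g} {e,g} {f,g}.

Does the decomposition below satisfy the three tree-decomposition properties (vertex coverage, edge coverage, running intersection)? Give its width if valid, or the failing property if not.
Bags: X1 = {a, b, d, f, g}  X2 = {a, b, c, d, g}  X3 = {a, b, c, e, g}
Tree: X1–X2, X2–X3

Yes; width 4.

Checking the three conditions: (i) the bags cover all of {a, b, c, d, e, f, g}; (ii) for each edge, some bag contains both endpoints; (iii) the bags containing any fixed vertex form a subtree. All hold, so the decomposition is valid with width 5 − 1 = 4.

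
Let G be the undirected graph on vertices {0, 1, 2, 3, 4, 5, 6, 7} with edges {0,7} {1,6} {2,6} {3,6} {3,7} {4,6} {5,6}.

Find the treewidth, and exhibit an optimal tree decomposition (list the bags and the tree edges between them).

Each bag holds 2 vertices, so the decomposition has width 1, which upper-bounds the treewidth. G has an edge, so its treewidth is at least 1. Combining the bounds, tw(G) = 1.

Treewidth 1.
One such decomposition:
Bags: B1 = {3, 7}  B2 = {3, 6}  B3 = {0, 7}  B4 = {2, 6}  B5 = {4, 6}  B6 = {1, 6}  B7 = {5, 6}
Tree: B1–B2, B1–B3, B2–B4, B4–B5, B4–B6, B2–B7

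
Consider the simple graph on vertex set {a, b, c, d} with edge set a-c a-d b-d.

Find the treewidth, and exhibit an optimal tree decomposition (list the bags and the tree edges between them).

The largest bag has 2 vertices, giving width 1; this decomposition certifies tw(G) ≤ 1. Since G has at least one edge (e.g. d–b), it is not an edgeless graph, so tw(G) ≥ 1. Hence tw(G) = 1 exactly.

Treewidth 1.
One such decomposition:
Bags: B1 = {b, d}  B2 = {a, d}  B3 = {a, c}
Tree: B1–B2, B2–B3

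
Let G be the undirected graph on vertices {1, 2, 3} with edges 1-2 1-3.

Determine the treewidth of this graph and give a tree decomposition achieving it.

Treewidth 1.
One such decomposition:
Bags: B1 = {1, 3}  B2 = {1, 2}
Tree: B1–B2

Every bag has size at most 2, so the width is 2 − 1 = 1 and tw(G) ≤ 1. G has an edge, so its treewidth is at least 1. Hence tw(G) = 1 exactly.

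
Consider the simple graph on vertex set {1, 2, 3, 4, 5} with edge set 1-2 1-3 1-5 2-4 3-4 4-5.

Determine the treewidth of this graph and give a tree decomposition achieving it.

Each bag holds 3 vertices, so the decomposition has width 2, which upper-bounds the treewidth. For the lower bound, G contains the cycle 4–5–1–3–4, so G is not a forest; only forests have treewidth ≤ 1, hence tw(G) ≥ 2. The upper and lower bounds meet at 2, so that is the treewidth.

Treewidth 2.
One such decomposition:
Bags: B1 = {1, 4, 5}  B2 = {1, 3, 4}  B3 = {1, 2, 4}
Tree: B1–B2, B2–B3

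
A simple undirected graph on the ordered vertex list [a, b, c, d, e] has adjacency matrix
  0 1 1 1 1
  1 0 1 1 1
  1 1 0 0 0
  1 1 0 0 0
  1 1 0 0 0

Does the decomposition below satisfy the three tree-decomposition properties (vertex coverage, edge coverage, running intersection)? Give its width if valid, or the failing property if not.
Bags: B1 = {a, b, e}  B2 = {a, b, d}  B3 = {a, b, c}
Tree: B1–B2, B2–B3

Yes; width 2.

Vertex coverage: the bags together contain {a, b, c, d, e}, the full vertex set. Edge coverage: each edge of G has both endpoints in at least one bag. Running intersection: for every vertex, the bags containing it form a connected subtree. All three properties hold, so this is a valid tree decomposition of width max|bag| − 1 = 2, and hence tw(G) ≤ 2.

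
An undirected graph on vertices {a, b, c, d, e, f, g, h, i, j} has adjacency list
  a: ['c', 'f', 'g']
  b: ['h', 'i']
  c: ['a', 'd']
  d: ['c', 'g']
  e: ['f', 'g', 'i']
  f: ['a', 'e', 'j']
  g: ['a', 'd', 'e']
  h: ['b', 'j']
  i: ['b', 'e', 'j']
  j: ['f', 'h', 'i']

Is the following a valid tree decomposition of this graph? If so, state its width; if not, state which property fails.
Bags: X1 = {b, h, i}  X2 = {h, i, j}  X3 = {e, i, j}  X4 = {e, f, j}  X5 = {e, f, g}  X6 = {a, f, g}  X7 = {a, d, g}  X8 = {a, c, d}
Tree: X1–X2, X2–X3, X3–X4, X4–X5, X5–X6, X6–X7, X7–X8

Checking the three conditions: (i) the bags cover all of {a, b, c, d, e, f, g, h, i, j}; (ii) for each edge, some bag contains both endpoints; (iii) the bags containing any fixed vertex form a subtree. All hold, so the decomposition is valid with width 3 − 1 = 2.

Yes; width 2.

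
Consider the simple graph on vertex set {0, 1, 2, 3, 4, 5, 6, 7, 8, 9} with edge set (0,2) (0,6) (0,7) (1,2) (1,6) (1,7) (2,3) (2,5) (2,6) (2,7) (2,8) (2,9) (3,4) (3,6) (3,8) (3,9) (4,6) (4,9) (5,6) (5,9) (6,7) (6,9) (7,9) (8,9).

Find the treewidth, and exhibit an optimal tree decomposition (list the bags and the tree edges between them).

Treewidth 3.
Bags: B1 = {2, 6, 7, 9}  B2 = {2, 3, 6, 9}  B3 = {3, 4, 6, 9}  B4 = {1, 2, 6, 7}  B5 = {2, 3, 8, 9}  B6 = {2, 5, 6, 9}  B7 = {0, 2, 6, 7}
Tree: B1–B2, B2–B3, B1–B4, B2–B5, B2–B6, B1–B7

Each bag holds 4 vertices, so the decomposition has width 3, which upper-bounds the treewidth. Conversely, {2, 3, 8, 9} is a clique of size 4, and the vertices of any clique must share a bag in every tree decomposition; so some bag has ≥ 4 vertices and tw(G) ≥ 3. Therefore the treewidth is 3.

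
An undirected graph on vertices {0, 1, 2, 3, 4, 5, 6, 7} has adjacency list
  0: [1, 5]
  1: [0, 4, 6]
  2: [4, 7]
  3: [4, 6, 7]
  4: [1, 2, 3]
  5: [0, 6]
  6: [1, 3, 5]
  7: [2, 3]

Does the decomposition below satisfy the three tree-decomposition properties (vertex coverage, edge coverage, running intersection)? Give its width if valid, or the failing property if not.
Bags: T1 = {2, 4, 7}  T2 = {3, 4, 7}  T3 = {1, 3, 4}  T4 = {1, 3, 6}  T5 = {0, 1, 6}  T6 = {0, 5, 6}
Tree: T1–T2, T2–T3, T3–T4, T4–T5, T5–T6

Yes; width 2.

Vertex coverage: the bags together contain {0, 1, 2, 3, 4, 5, 6, 7}, the full vertex set. Edge coverage: each edge of G has both endpoints in at least one bag. Running intersection: for every vertex, the bags containing it form a connected subtree. All three properties hold, so this is a valid tree decomposition of width max|bag| − 1 = 2, and hence tw(G) ≤ 2.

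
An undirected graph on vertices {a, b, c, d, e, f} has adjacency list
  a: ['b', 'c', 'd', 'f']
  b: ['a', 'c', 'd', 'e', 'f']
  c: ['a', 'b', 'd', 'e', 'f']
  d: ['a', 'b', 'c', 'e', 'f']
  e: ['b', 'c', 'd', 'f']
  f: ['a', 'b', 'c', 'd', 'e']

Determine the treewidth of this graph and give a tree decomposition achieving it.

Treewidth 4.
One optimal decomposition is:
Bags: B1 = {b, c, d, e, f}  B2 = {a, b, c, d, f}
Tree: B1–B2

Each bag holds 5 vertices, so the decomposition has width 4, which upper-bounds the treewidth. On the other hand G contains the 5-clique {b, c, d, e, f}. A clique must lie in a single bag of any decomposition, so no decomposition can have width below 4. Therefore the treewidth is 4.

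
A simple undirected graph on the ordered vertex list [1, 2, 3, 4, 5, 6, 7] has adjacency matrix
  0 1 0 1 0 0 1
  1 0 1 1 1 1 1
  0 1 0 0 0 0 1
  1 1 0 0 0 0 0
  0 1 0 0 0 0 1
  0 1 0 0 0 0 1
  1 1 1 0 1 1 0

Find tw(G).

A width-2 tree decomposition is:
Bags: B1 = {1, 2, 7}  B2 = {2, 6, 7}  B3 = {2, 3, 7}  B4 = {2, 5, 7}  B5 = {1, 2, 4}
Tree: B1–B2, B2–B3, B3–B4, B1–B5
The largest bag has 3 vertices, giving width 2; this decomposition certifies tw(G) ≤ 2. On the other hand G contains the 3-clique {1, 2, 4}. A clique must lie in a single bag of any decomposition, so no decomposition can have width below 2. Combining the bounds, tw(G) = 2.

2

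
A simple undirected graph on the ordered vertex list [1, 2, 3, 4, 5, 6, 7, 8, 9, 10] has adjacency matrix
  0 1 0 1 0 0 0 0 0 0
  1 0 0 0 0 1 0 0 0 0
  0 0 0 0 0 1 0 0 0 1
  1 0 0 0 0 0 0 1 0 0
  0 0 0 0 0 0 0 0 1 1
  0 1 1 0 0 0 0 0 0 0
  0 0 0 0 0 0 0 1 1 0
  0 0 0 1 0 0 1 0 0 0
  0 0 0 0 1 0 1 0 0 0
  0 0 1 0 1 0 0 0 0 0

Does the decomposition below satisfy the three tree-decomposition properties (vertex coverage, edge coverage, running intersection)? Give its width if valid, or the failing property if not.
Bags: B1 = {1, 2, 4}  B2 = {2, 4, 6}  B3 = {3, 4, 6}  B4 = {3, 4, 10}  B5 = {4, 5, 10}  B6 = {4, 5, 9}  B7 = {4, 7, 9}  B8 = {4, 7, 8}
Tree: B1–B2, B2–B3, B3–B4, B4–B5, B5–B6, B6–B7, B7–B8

Yes; width 2.

Every vertex of G appears in some bag (union = {1, 2, 3, 4, 5, 6, 7, 8, 9, 10}); every edge is covered by a bag; and for each vertex v the set of bags containing v is connected in the bag tree. The decomposition is therefore valid. The largest bag has 3 vertices, so the width is 2.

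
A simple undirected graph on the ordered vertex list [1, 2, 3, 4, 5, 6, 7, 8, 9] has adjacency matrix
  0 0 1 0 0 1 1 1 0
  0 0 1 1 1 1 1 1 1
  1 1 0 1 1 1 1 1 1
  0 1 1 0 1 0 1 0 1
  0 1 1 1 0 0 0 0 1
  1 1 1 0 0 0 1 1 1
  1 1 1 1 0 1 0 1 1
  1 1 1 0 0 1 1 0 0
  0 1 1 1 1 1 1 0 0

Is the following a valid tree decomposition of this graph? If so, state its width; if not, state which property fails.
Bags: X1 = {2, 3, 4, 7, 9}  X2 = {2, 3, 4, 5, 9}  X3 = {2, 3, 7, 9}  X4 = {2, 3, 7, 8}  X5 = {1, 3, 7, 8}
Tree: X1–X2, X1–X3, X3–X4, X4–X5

A tree decomposition must satisfy three properties: every vertex lies in some bag; for every edge, both endpoints lie together in some bag; and for every vertex, the bags containing it form a connected subtree. Here vertex 6 appears in no bag, so the decomposition is invalid.

No — vertex 6 appears in no bag.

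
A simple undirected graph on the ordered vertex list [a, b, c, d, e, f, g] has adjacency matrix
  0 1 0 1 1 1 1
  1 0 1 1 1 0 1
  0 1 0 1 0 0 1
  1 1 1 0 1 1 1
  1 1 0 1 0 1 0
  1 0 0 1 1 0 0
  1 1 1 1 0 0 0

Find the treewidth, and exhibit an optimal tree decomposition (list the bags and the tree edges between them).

Treewidth 3.
One optimal decomposition is:
Bags: B1 = {a, b, d, e}  B2 = {a, b, d, g}  B3 = {a, d, e, f}  B4 = {b, c, d, g}
Tree: B1–B2, B1–B3, B2–B4

The largest bag has 4 vertices, giving width 3; this decomposition certifies tw(G) ≤ 3. For the lower bound, the 4 vertices {a, d, e, f} are pairwise adjacent, and any tree decomposition puts a clique entirely inside one bag — forcing width ≥ 3. Combining the bounds, tw(G) = 3.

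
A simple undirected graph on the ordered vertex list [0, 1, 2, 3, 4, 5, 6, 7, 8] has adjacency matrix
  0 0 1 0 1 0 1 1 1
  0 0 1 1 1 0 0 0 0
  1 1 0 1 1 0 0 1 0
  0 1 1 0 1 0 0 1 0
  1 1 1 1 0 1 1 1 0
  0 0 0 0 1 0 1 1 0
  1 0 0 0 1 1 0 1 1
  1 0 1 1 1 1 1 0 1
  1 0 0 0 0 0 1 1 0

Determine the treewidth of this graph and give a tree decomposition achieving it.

Treewidth 3.
One such decomposition:
Bags: B1 = {0, 4, 6, 7}  B2 = {0, 6, 7, 8}  B3 = {0, 2, 4, 7}  B4 = {4, 5, 6, 7}  B5 = {2, 3, 4, 7}  B6 = {1, 2, 3, 4}
Tree: B1–B2, B1–B3, B1–B4, B3–B5, B5–B6

Every bag has size at most 4, so the width is 4 − 1 = 3 and tw(G) ≤ 3. On the other hand G contains the 4-clique {0, 6, 7, 8}. A clique must lie in a single bag of any decomposition, so no decomposition can have width below 3. Hence tw(G) = 3 exactly.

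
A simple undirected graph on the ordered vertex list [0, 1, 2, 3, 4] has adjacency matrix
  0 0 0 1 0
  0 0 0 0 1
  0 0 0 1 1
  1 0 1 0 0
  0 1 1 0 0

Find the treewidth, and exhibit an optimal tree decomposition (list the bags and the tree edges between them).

Treewidth 1.
One such decomposition:
Bags: B1 = {0, 3}  B2 = {2, 3}  B3 = {2, 4}  B4 = {1, 4}
Tree: B1–B2, B2–B3, B3–B4

The largest bag has 2 vertices, giving width 1; this decomposition certifies tw(G) ≤ 1. G has an edge, so its treewidth is at least 1. Combining the bounds, tw(G) = 1.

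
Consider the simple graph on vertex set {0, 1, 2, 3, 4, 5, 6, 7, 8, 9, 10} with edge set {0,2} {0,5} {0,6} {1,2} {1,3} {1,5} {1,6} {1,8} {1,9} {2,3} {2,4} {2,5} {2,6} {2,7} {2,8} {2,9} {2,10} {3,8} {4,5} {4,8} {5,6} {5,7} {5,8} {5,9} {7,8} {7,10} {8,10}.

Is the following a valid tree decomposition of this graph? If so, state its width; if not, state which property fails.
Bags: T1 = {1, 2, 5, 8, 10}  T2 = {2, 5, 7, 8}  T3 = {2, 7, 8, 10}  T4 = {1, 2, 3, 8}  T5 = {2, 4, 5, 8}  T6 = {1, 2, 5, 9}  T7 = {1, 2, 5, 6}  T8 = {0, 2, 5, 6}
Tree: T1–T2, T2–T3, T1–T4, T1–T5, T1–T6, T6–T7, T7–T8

A tree decomposition must satisfy three properties: every vertex lies in some bag; for every edge, both endpoints lie together in some bag; and for every vertex, the bags containing it form a connected subtree. Here bags containing vertex 10 are not connected in the tree, so the decomposition is invalid.

No — bags containing vertex 10 are not connected in the tree.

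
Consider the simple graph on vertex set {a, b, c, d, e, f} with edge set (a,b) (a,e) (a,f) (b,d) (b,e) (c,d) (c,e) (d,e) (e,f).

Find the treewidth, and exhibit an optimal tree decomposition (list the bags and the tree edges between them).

Each bag holds 3 vertices, so the decomposition has width 2, which upper-bounds the treewidth. Conversely, {c, d, e} is a clique of size 3, and the vertices of any clique must share a bag in every tree decomposition; so some bag has ≥ 3 vertices and tw(G) ≥ 2. Therefore the treewidth is 2.

Treewidth 2.
One optimal decomposition is:
Bags: B1 = {a, e, f}  B2 = {a, b, e}  B3 = {b, d, e}  B4 = {c, d, e}
Tree: B1–B2, B2–B3, B3–B4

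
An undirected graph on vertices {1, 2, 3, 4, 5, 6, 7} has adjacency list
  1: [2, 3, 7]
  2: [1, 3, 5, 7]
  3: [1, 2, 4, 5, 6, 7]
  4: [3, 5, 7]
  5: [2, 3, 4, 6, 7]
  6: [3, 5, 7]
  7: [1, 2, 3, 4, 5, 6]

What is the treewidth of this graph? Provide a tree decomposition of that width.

Every bag has size at most 4, so the width is 4 − 1 = 3 and tw(G) ≤ 3. Conversely, {1, 2, 3, 7} is a clique of size 4, and the vertices of any clique must share a bag in every tree decomposition; so some bag has ≥ 4 vertices and tw(G) ≥ 3. Hence tw(G) = 3 exactly.

Treewidth 3.
One optimal decomposition is:
Bags: B1 = {3, 4, 5, 7}  B2 = {3, 5, 6, 7}  B3 = {2, 3, 5, 7}  B4 = {1, 2, 3, 7}
Tree: B1–B2, B2–B3, B3–B4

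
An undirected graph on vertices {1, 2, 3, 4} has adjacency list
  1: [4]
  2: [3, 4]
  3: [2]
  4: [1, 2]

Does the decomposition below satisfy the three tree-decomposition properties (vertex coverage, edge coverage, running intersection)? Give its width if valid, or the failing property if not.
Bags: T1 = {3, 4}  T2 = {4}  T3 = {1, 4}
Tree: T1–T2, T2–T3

A tree decomposition must satisfy three properties: every vertex lies in some bag; for every edge, both endpoints lie together in some bag; and for every vertex, the bags containing it form a connected subtree. Here vertex 2 appears in no bag, so the decomposition is invalid.

No — vertex 2 appears in no bag.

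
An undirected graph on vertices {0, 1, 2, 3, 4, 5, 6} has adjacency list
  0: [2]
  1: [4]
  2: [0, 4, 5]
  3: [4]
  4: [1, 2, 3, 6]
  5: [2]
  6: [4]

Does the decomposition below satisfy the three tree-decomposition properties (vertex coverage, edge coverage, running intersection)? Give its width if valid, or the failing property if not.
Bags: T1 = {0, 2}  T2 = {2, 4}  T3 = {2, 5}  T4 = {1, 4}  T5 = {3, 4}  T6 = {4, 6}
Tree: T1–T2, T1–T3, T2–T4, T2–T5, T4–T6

Every vertex of G appears in some bag (union = {0, 1, 2, 3, 4, 5, 6}); every edge is covered by a bag; and for each vertex v the set of bags containing v is connected in the bag tree. The decomposition is therefore valid. The largest bag has 2 vertices, so the width is 1.

Yes; width 1.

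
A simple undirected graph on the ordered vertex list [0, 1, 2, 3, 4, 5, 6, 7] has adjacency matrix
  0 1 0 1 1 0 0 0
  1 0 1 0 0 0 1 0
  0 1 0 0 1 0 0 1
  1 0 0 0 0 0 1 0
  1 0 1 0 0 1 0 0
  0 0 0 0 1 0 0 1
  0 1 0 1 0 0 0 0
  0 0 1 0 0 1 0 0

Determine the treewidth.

A width-2 tree decomposition is:
Bags: B1 = {2, 5, 7}  B2 = {2, 4, 5}  B3 = {1, 2, 4}  B4 = {0, 1, 4}  B5 = {0, 1, 6}  B6 = {0, 3, 6}
Tree: B1–B2, B2–B3, B3–B4, B4–B5, B5–B6
The largest bag has 3 vertices, giving width 2; this decomposition certifies tw(G) ≤ 2. The edges 7–5–4–2–7 form a cycle, so G is not a tree and its treewidth is at least 2. Combining the bounds, tw(G) = 2.

2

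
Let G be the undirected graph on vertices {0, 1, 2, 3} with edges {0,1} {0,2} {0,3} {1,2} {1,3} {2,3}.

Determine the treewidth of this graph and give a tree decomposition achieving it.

Treewidth 3.
One such decomposition:
Bags: B1 = {0, 1, 2, 3}
Tree: (single bag)

A single bag containing all 4 vertices is trivially a valid decomposition of width 3. On the other hand G contains the 4-clique {0, 1, 2, 3}. A clique must lie in a single bag of any decomposition, so no decomposition can have width below 3. Therefore the treewidth is 3.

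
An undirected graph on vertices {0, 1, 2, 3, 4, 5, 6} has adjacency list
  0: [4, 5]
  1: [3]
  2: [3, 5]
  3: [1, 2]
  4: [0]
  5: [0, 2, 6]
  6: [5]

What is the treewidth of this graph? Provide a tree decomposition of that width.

Each bag holds 2 vertices, so the decomposition has width 1, which upper-bounds the treewidth. Since G has at least one edge (e.g. 5–2), it is not an edgeless graph, so tw(G) ≥ 1. Therefore the treewidth is 1.

Treewidth 1.
One such decomposition:
Bags: B1 = {2, 5}  B2 = {2, 3}  B3 = {0, 5}  B4 = {1, 3}  B5 = {0, 4}  B6 = {5, 6}
Tree: B1–B2, B1–B3, B2–B4, B3–B5, B1–B6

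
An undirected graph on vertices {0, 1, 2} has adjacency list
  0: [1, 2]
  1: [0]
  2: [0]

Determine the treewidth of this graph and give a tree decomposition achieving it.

The largest bag has 2 vertices, giving width 1; this decomposition certifies tw(G) ≤ 1. Since G has at least one edge (e.g. 1–0), it is not an edgeless graph, so tw(G) ≥ 1. Combining the bounds, tw(G) = 1.

Treewidth 1.
Bags: B1 = {0, 1}  B2 = {0, 2}
Tree: B1–B2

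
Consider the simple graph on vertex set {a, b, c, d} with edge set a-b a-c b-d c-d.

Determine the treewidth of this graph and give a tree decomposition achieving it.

The largest bag has 3 vertices, giving width 2; this decomposition certifies tw(G) ≤ 2. For the lower bound, G contains the cycle b–a–c–d–b, so G is not a forest; only forests have treewidth ≤ 1, hence tw(G) ≥ 2. The upper and lower bounds meet at 2, so that is the treewidth.

Treewidth 2.
One such decomposition:
Bags: B1 = {a, b, c}  B2 = {b, c, d}
Tree: B1–B2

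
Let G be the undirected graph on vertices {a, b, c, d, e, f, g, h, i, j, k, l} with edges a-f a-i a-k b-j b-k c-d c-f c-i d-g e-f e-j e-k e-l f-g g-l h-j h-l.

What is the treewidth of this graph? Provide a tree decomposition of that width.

Every bag has size at most 4, so the width is 4 − 1 = 3 and tw(G) ≤ 3. For the lower bound: the 4 vertex sets {b,h,j}, {k}, {e}, {a,f,g,l} are disjoint, each induces a connected subgraph, and every pair is joined by at least one edge of G. Contracting each set to a single vertex therefore yields K_{4} as a minor, and since treewidth is minor-monotone, tw(G) ≥ tw(K_{4}) = 3. Combining the bounds, tw(G) = 3.

Treewidth 3.
One such decomposition:
Bags: B1 = {b, h, j, k}  B2 = {e, h, j, k}  B3 = {e, h, k, l}  B4 = {a, e, k, l}  B5 = {a, e, f, l}  B6 = {a, f, g, l}  B7 = {a, f, g, i}  B8 = {c, f, g, i}  B9 = {c, d, g, i}
Tree: B1–B2, B2–B3, B3–B4, B4–B5, B5–B6, B6–B7, B7–B8, B8–B9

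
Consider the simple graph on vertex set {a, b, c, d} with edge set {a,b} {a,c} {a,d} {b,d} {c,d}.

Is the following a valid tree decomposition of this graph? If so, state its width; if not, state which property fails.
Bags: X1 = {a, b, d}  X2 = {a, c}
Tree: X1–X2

A tree decomposition must satisfy three properties: every vertex lies in some bag; for every edge, both endpoints lie together in some bag; and for every vertex, the bags containing it form a connected subtree. Here edge (d,c) lies in no bag, so the decomposition is invalid.

No — edge (d,c) lies in no bag.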